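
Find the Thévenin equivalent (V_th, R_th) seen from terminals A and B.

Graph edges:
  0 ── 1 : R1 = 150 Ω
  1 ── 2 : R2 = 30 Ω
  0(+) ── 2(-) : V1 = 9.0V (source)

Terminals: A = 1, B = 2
Step 1 — V_th is the open-circuit voltage V_A - V_B (nothing connected across the terminals).
Nodal analysis, taking node 2 as the 0 V reference.
Source V1 fixes V_0 = 9 V.
KCL at each unknown node (sum of currents leaving = 0; resistances in Ω):
  Node 1: (V_1 - 9)/150 + (V_1 - 0)/30 = 0
Collecting terms: 0.04 × V_1 = 0.06  =>  V_1 = 1.5 V
V_th = V_1 - V_2 = 1.5 - 0 = 1.5 V
Step 2 — R_th: zero the source — replace V1 by a short circuit (node 2 merges into node 0) — and find the resistance seen between A (node 1) and B (node 0).
Reduce the network between node 1 (A) and node 0 (B) by series/parallel combination:
  Rp1 = R1 ‖ R2 (parallel, both between nodes 0 and 1) = 1/(1/150 + 1/30) = 25 Ω
R_th = 25 Ω

Final answer: V_th = 1.5 V, R_th = 25 Ω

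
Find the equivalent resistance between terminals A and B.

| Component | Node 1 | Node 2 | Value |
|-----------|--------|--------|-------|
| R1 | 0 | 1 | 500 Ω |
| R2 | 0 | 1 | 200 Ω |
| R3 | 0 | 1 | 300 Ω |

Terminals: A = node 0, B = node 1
Reduce the network between node 0 (A) and node 1 (B) by series/parallel combination:
  Rp1 = R1 ‖ R2 ‖ R3 (parallel, all between nodes 0 and 1) = 1/(1/500 + 1/200 + 1/300) = 96.77 Ω
R_eq = 96.77 Ω

Final answer: 96.77 Ω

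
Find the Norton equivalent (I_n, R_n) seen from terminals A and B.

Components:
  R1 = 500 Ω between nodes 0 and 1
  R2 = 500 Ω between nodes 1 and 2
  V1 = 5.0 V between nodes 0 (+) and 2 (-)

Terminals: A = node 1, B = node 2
Find the Thévenin equivalent first; then I_n = V_th/R_th and R_n = R_th.
Step 1 — V_th is the open-circuit voltage V_A - V_B (nothing connected across the terminals).
Nodal analysis, taking node 2 as the 0 V reference.
Source V1 fixes V_0 = 5 V.
KCL at each unknown node (sum of currents leaving = 0; resistances in Ω):
  Node 1: (V_1 - 5)/500 + (V_1 - 0)/500 = 0
Collecting terms: 0.004 × V_1 = 0.01  =>  V_1 = 2.5 V
V_th = V_1 - V_2 = 2.5 - 0 = 2.5 V
Step 2 — R_th: zero the source — replace V1 by a short circuit (node 2 merges into node 0) — and find the resistance seen between A (node 1) and B (node 0).
Reduce the network between node 1 (A) and node 0 (B) by series/parallel combination:
  Rp1 = R1 ‖ R2 (parallel, both between nodes 0 and 1) = 1/(1/500 + 1/500) = 250 Ω
R_th = 250 Ω
I_n = V_th/R_th = 2.5/250 = 0.01 A, and R_n = R_th = 250 Ω

Final answer: I_n = 0.01 A, R_n = 250 Ω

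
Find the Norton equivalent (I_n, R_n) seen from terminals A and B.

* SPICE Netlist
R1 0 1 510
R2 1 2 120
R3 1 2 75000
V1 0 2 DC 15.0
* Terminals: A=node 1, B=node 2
Find the Thévenin equivalent first; then I_n = V_th/R_th and R_n = R_th.
Step 1 — V_th is the open-circuit voltage V_A - V_B (nothing connected across the terminals).
Nodal analysis, taking node 2 as the 0 V reference.
Source V1 fixes V_0 = 15 V.
KCL at each unknown node (sum of currents leaving = 0; resistances in Ω):
  Node 1: (V_1 - 15)/510 + (V_1 - 0)/120 + (V_1 - 0)/75000 = 0
Collecting terms: 0.01031 × V_1 = 0.02941  =>  V_1 = 2.853 V
V_th = V_1 - V_2 = 2.853 - 0 = 2.853 V
Step 2 — R_th: zero the source — replace V1 by a short circuit (node 2 merges into node 0) — and find the resistance seen between A (node 1) and B (node 0).
Reduce the network between node 1 (A) and node 0 (B) by series/parallel combination:
  Rp1 = R1 ‖ R2 ‖ R3 (parallel, all between nodes 0 and 1) = 1/(1/510 + 1/120 + 1/75000) = 97.02 Ω
R_th = 97.02 Ω
I_n = V_th/R_th = 2.853/97.02 = 0.02941 A, and R_n = R_th = 97.02 Ω

Final answer: I_n = 0.02941 A, R_n = 97.02 Ω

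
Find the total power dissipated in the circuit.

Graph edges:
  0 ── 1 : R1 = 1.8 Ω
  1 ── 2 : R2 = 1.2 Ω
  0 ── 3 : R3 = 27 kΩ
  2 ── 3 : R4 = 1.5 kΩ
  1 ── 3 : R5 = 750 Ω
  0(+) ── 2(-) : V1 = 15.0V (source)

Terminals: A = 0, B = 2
Nodal analysis, taking node 2 as the 0 V reference.
Source V1 fixes V_0 = 15 V.
KCL at each unknown node (sum of currents leaving = 0; resistances in Ω):
  Node 1: (V_1 - 15)/1.8 + (V_1 - 0)/1.2 + (V_1 - V_3)/750 = 0
  Node 3: (V_3 - 15)/27000 + (V_3 - 0)/1500 + (V_3 - V_1)/750 = 0
Collecting terms (coefficients in siemens):
  1.39·V_1 - 0.001333·V_3 = 8.333
  0.002037·V_3 - 0.001333·V_1 = 0.0005556
Determinant D = (1.39)(0.002037) - (-0.001333)(-0.001333) = 0.00283
V_1 = [(8.333)(0.002037) - (-0.001333)(0.0005556)]/D = 5.998 V
V_3 = [(1.39)(0.0005556) - (8.333)(-0.001333)]/D = 4.199 V
Power in each resistor, P = (ΔV)²/R:
  P_R1 = (15 - 5.998)²/1.8 = 45.02 W
  P_R2 = (5.998 - 0)²/1.2 = 29.98 W
  P_R3 = (15 - 4.199)²/27000 = 0.004321 W
  P_R4 = (0 - 4.199)²/1500 = 0.01175 W
  P_R5 = (5.998 - 4.199)²/750 = 0.004317 W
P_total = P_R1 + P_R2 + P_R3 + P_R4 + P_R5 = 75.02 W

Final answer: 75.02 W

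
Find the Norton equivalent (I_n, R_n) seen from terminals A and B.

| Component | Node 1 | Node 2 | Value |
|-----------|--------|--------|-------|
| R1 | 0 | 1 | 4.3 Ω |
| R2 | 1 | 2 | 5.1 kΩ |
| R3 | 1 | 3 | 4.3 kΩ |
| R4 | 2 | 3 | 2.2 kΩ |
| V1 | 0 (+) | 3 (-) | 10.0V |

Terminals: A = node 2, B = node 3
Find the Thévenin equivalent first; then I_n = V_th/R_th and R_n = R_th.
Step 1 — V_th is the open-circuit voltage V_A - V_B (nothing connected across the terminals).
Nodal analysis, taking node 3 as the 0 V reference.
Source V1 fixes V_0 = 10 V.
KCL at each unknown node (sum of currents leaving = 0; resistances in Ω):
  Node 1: (V_1 - 10)/4.3 + (V_1 - V_2)/5100 + (V_1 - 0)/4300 = 0
  Node 2: (V_2 - V_1)/5100 + (V_2 - 0)/2200 = 0
Collecting terms (coefficients in siemens):
  0.233·V_1 - 0.0001961·V_2 = 2.326
  0.0006506·V_2 - 0.0001961·V_1 = 0
Determinant D = (0.233)(0.0006506) - (-0.0001961)(-0.0001961) = 0.0001515
V_1 = [(2.326)(0.0006506) - (-0.0001961)(0)]/D = 9.984 V
V_2 = [(0.233)(0) - (2.326)(-0.0001961)]/D = 3.009 V
V_th = V_2 - V_3 = 3.009 - 0 = 3.009 V
Step 2 — R_th: zero the source — replace V1 by a short circuit (node 3 merges into node 0) — and find the resistance seen between A (node 2) and B (node 0).
Reduce the network between node 2 (A) and node 0 (B) by series/parallel combination:
  Rp1 = R1 ‖ R3 (parallel, both between nodes 0 and 1) = 1/(1/4.3 + 1/4300) = 4.296 Ω
  Rs1 = R2 + Rp1 (series, joined only at node 1) = 5100 + 4.296 = 5104 Ω
  Rp2 = R4 ‖ Rs1 (parallel, both between nodes 0 and 2) = 1/(1/2200 + 1/5104) = 1537 Ω
R_th = 1.537 kΩ
I_n = V_th/R_th = 3.009/1537 = 0.001957 A, and R_n = R_th = 1.537 kΩ

Final answer: I_n = 0.001957 A, R_n = 1.537 kΩ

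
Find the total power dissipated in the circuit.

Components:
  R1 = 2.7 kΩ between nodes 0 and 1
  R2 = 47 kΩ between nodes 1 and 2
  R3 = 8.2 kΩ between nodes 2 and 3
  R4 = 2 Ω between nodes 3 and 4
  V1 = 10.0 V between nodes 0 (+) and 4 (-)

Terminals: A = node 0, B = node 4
Nodal analysis, taking node 4 as the 0 V reference.
Source V1 fixes V_0 = 10 V.
KCL at each unknown node (sum of currents leaving = 0; resistances in Ω):
  Node 1: (V_1 - 10)/2700 + (V_1 - V_2)/47000 = 0
  Node 2: (V_2 - V_1)/47000 + (V_2 - V_3)/8200 = 0
  Node 3: (V_3 - V_2)/8200 + (V_3 - 0)/2 = 0
Collecting terms (coefficients in siemens):
  0.0003916·V_1 - 0.00002128·V_2 = 0.003704
  0.0001432·V_2 - 0.00002128·V_1 - 0.000122·V_3 = 0
  0.5001·V_3 - 0.000122·V_2 = 0
Solving these 3 simultaneous equations (Gaussian elimination) gives:
  V_1 = 9.534 V, V_2 = 1.417 V, V_3 = 0.0003454 V
Power in each resistor, P = (ΔV)²/R:
  P_R1 = (10 - 9.534)²/2700 = 0.00008053 W
  P_R2 = (9.534 - 1.417)²/47000 = 0.001402 W
  P_R3 = (1.417 - 0.0003454)²/8200 = 0.0002446 W
  P_R4 = (0.0003454 - 0)²/2 = 0.00000005965 W
P_total = P_R1 + P_R2 + P_R3 + P_R4 = 0.001727 W

Final answer: 0.001727 W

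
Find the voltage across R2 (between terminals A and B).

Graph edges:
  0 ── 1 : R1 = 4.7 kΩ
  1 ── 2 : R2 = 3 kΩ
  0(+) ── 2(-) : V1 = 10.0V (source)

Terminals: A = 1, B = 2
R1 and R2 are in series across V1 (node 0 → node 1 → node 2), and the output A–B is taken across R2, so this is a voltage divider.
Series current: I = V1/(R1 + R2) = 10/(4700 + 3000) = 10/7700 = 0.001299 A
V_R2 = I × R2 = V1 × R2/(R1 + R2) = 10 × 3000/7700 = 3.896 V

Final answer: 3.896 V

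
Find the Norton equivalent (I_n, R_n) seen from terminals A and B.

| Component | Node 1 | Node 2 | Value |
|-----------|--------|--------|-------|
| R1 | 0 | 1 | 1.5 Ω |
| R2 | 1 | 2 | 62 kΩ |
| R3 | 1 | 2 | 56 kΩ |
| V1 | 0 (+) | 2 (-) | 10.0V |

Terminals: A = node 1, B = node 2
Find the Thévenin equivalent first; then I_n = V_th/R_th and R_n = R_th.
Step 1 — V_th is the open-circuit voltage V_A - V_B (nothing connected across the terminals).
Nodal analysis, taking node 2 as the 0 V reference.
Source V1 fixes V_0 = 10 V.
KCL at each unknown node (sum of currents leaving = 0; resistances in Ω):
  Node 1: (V_1 - 10)/1.5 + (V_1 - 0)/62000 + (V_1 - 0)/56000 = 0
Collecting terms: 0.6667 × V_1 = 6.667  =>  V_1 = 9.999 V
V_th = V_1 - V_2 = 9.999 - 0 = 9.999 V
Step 2 — R_th: zero the source — replace V1 by a short circuit (node 2 merges into node 0) — and find the resistance seen between A (node 1) and B (node 0).
Reduce the network between node 1 (A) and node 0 (B) by series/parallel combination:
  Rp1 = R1 ‖ R2 ‖ R3 (parallel, all between nodes 0 and 1) = 1/(1/1.5 + 1/62000 + 1/56000) = 1.5 Ω
R_th = 1.5 Ω
I_n = V_th/R_th = 9.999/1.5 = 6.667 A, and R_n = R_th = 1.5 Ω

Final answer: I_n = 6.667 A, R_n = 1.5 Ω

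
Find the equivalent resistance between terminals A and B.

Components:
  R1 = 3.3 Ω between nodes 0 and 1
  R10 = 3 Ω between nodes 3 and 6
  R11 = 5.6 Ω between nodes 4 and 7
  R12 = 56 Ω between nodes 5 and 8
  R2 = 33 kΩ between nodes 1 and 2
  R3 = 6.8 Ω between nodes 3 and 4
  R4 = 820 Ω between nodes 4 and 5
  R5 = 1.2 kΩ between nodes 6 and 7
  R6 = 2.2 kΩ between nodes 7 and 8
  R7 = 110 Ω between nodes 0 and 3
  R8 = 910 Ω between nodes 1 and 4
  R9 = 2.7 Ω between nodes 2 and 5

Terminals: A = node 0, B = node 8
The network is not a plain series/parallel combination. Inject a 1 A test current into terminal A (node 0) and return it from terminal B (node 8); then R_eq = V_A / (1 A).
Nodal analysis, taking node 8 as the 0 V reference.
Current source I_test pushes 1 A into node 0 and draws it out of node 8.
KCL at each unknown node (sum of currents leaving = 0; resistances in Ω):
  Node 0: (V_0 - V_1)/3.3 + (V_0 - V_3)/110 - 1 = 0
  Node 1: (V_1 - V_0)/3.3 + (V_1 - V_2)/33000 + (V_1 - V_4)/910 = 0
  Node 2: (V_2 - V_1)/33000 + (V_2 - V_5)/2.7 = 0
  Node 3: (V_3 - V_0)/110 + (V_3 - V_4)/6.8 + (V_3 - V_6)/3 = 0
  Node 4: (V_4 - V_1)/910 + (V_4 - V_3)/6.8 + (V_4 - V_5)/820 + (V_4 - V_7)/5.6 = 0
  Node 5: (V_5 - V_2)/2.7 + (V_5 - V_4)/820 + (V_5 - 0)/56 = 0
  Node 6: (V_6 - V_3)/3 + (V_6 - V_7)/1200 = 0
  Node 7: (V_7 - V_4)/5.6 + (V_7 - V_6)/1200 + (V_7 - 0)/2200 = 0
Collecting terms (coefficients in siemens):
  0.3121·V_0 - 0.303·V_1 - 0.009091·V_3 = 1
  0.3042·V_1 - 0.303·V_0 - 0.0000303·V_2 - 0.001099·V_4 = 0
  0.3704·V_2 - 0.0000303·V_1 - 0.3704·V_5 = 0
  0.4895·V_3 - 0.009091·V_0 - 0.1471·V_4 - 0.3333·V_6 = 0
  0.3279·V_4 - 0.001099·V_1 - 0.1471·V_3 - 0.00122·V_5 - 0.1786·V_7 = 0
  0.3894·V_5 - 0.3704·V_2 - 0.00122·V_4 = 0
  0.3342·V_6 - 0.3333·V_3 - 0.0008333·V_7 = 0
  0.1799·V_7 - 0.1786·V_4 - 0.0008333·V_6 = 0
Solving these 8 simultaneous equations (Gaussian elimination) gives:
  V_0 = 716.4 V, V_1 = 715.9 V, V_2 = 40.44 V, V_3 = 620.8 V
  V_4 = 615 V, V_5 = 40.39 V, V_6 = 620.8 V, V_7 = 613.4 V
R_eq = V_0 / 1 A = 716.4 Ω

Final answer: 716.4 Ω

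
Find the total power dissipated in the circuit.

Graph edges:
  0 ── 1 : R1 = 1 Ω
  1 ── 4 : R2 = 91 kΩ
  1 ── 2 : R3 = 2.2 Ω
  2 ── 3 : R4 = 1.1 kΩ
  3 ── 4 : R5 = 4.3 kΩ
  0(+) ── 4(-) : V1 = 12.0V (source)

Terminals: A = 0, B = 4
Nodal analysis, taking node 4 as the 0 V reference.
Source V1 fixes V_0 = 12 V.
KCL at each unknown node (sum of currents leaving = 0; resistances in Ω):
  Node 1: (V_1 - 12)/1 + (V_1 - 0)/91000 + (V_1 - V_2)/2.2 = 0
  Node 2: (V_2 - V_1)/2.2 + (V_2 - V_3)/1100 = 0
  Node 3: (V_3 - V_2)/1100 + (V_3 - 0)/4300 = 0
Collecting terms (coefficients in siemens):
  1.455·V_1 - 0.4545·V_2 = 12
  0.4555·V_2 - 0.4545·V_1 - 0.0009091·V_3 = 0
  0.001142·V_3 - 0.0009091·V_2 = 0
Solving these 3 simultaneous equations (Gaussian elimination) gives:
  V_1 = 12 V, V_2 = 11.99 V, V_3 = 9.55 V
Power in each resistor, P = (ΔV)²/R:
  P_R1 = (12 - 12)²/1 = 0.000005535 W
  P_R2 = (12 - 0)²/91000 = 0.001582 W
  P_R3 = (12 - 11.99)²/2.2 = 0.00001085 W
  P_R4 = (11.99 - 9.55)²/1100 = 0.005426 W
  P_R5 = (9.55 - 0)²/4300 = 0.02121 W
P_total = P_R1 + P_R2 + P_R3 + P_R4 + P_R5 = 0.02823 W

Final answer: 0.02823 W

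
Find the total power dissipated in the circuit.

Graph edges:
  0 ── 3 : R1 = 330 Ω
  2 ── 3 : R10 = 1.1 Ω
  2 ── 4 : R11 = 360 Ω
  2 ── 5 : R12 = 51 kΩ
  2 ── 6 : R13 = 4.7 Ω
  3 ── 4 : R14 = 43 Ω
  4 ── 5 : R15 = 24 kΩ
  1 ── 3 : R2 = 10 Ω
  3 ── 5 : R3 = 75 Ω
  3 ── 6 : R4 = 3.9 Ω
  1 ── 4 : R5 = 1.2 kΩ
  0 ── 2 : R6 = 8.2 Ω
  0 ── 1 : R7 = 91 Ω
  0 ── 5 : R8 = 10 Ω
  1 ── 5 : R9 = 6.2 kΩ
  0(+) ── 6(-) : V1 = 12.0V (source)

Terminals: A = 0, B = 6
Nodal analysis, taking node 6 as the 0 V reference.
Source V1 fixes V_0 = 12 V.
KCL at each unknown node (sum of currents leaving = 0; resistances in Ω):
  Node 1: (V_1 - V_3)/10 + (V_1 - V_4)/1200 + (V_1 - 12)/91 + (V_1 - V_5)/6200 = 0
  Node 2: (V_2 - 12)/8.2 + (V_2 - V_3)/1.1 + (V_2 - V_4)/360 + (V_2 - V_5)/51000 + (V_2 - 0)/4.7 = 0
  Node 3: (V_3 - 12)/330 + (V_3 - V_1)/10 + (V_3 - V_5)/75 + (V_3 - 0)/3.9 + (V_3 - V_2)/1.1 + (V_3 - V_4)/43 = 0
  Node 4: (V_4 - V_1)/1200 + (V_4 - V_2)/360 + (V_4 - V_3)/43 + (V_4 - V_5)/24000 = 0
  Node 5: (V_5 - V_3)/75 + (V_5 - 12)/10 + (V_5 - V_1)/6200 + (V_5 - V_2)/51000 + (V_5 - V_4)/24000 = 0
Collecting terms (coefficients in siemens):
  0.112·V_1 - 0.1·V_3 - 0.0008333·V_4 - 0.0001613·V_5 = 0.1319
  1.247·V_2 - 0.9091·V_3 - 0.002778·V_4 - 0.00001961·V_5 = 1.463
  1.305·V_3 - 0.1·V_1 - 0.9091·V_2 - 0.02326·V_4 - 0.01333·V_5 = 0.03636
  0.02691·V_4 - 0.0008333·V_1 - 0.002778·V_2 - 0.02326·V_3 - 0.00004167·V_5 = 0
  0.1136·V_5 - 0.0001613·V_1 - 0.00001961·V_2 - 0.01333·V_3 - 0.00004167·V_4 = 1.2
Solving these 5 simultaneous equations (Gaussian elimination) gives:
  V_1 = 3.536 V, V_2 = 3.077 V, V_3 = 2.601 V, V_4 = 2.692 V
  V_5 = 10.88 V
Power in each resistor, P = (ΔV)²/R:
  P_R1 = (12 - 2.601)²/330 = 0.2677 W
  P_R2 = (3.536 - 2.601)²/10 = 0.0874 W
  P_R3 = (2.601 - 10.88)²/75 = 0.9137 W
  P_R4 = (2.601 - 0)²/3.9 = 1.735 W
  P_R5 = (3.536 - 2.692)²/1200 = 0.0005936 W
  P_R6 = (12 - 3.077)²/8.2 = 9.71 W
  P_R7 = (12 - 3.536)²/91 = 0.7872 W
  P_R8 = (12 - 10.88)²/10 = 0.1256 W
  P_R9 = (3.536 - 10.88)²/6200 = 0.008697 W
  P_R10 = (3.077 - 2.601)²/1.1 = 0.2058 W
  P_R11 = (3.077 - 2.692)²/360 = 0.0004115 W
  P_R12 = (3.077 - 10.88)²/51000 = 0.001194 W
  P_R13 = (3.077 - 0)²/4.7 = 2.015 W
  P_R14 = (2.601 - 2.692)²/43 = 0.0001921 W
  P_R15 = (2.692 - 10.88)²/24000 = 0.002793 W
P_total = P_R1 + P_R2 + P_R3 + P_R4 + P_R5 + P_R6 + P_R7 + P_R8 + P_R9 + P_R10 + P_R11 + P_R12 + P_R13 + P_R14 + P_R15 = 15.86 W

Final answer: 15.86 W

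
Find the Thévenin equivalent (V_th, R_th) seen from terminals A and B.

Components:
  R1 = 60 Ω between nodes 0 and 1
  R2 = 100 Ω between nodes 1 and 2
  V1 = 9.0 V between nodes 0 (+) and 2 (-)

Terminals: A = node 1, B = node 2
Step 1 — V_th is the open-circuit voltage V_A - V_B (nothing connected across the terminals).
Nodal analysis, taking node 2 as the 0 V reference.
Source V1 fixes V_0 = 9 V.
KCL at each unknown node (sum of currents leaving = 0; resistances in Ω):
  Node 1: (V_1 - 9)/60 + (V_1 - 0)/100 = 0
Collecting terms: 0.02667 × V_1 = 0.15  =>  V_1 = 5.625 V
V_th = V_1 - V_2 = 5.625 - 0 = 5.625 V
Step 2 — R_th: zero the source — replace V1 by a short circuit (node 2 merges into node 0) — and find the resistance seen between A (node 1) and B (node 0).
Reduce the network between node 1 (A) and node 0 (B) by series/parallel combination:
  Rp1 = R1 ‖ R2 (parallel, both between nodes 0 and 1) = 1/(1/60 + 1/100) = 37.5 Ω
R_th = 37.5 Ω

Final answer: V_th = 5.625 V, R_th = 37.5 Ω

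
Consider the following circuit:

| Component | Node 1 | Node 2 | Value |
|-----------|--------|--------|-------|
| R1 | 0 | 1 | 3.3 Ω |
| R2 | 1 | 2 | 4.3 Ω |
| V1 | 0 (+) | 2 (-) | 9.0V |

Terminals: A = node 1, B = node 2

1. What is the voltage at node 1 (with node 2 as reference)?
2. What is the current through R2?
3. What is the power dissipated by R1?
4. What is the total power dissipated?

Nodal analysis, taking node 2 as the 0 V reference.
Source V1 fixes V_0 = 9 V.
KCL at each unknown node (sum of currents leaving = 0; resistances in Ω):
  Node 1: (V_1 - 9)/3.3 + (V_1 - 0)/4.3 = 0
Collecting terms: 0.5356 × V_1 = 2.727  =>  V_1 = 5.092 V
Part 1:
  Read off the nodal solution: V_1 = 5.092 V
Part 2:
  I_R2 = (V_1 - V_2)/R2 = (5.092 - 0)/4.3 = 1.184 A
  Magnitude: I_R2 = 1.184 A
Part 3:
  I_R1 = (V_0 - V_1)/R1 = (9 - 5.092)/3.3 = 1.184 A
  P_R1 = I_R1² × R1 = (1.184)² × 3.3 = 4.628 W
Part 4:
  Power in each resistor, P = (ΔV)²/R:
    P_R1 = (9 - 5.092)²/3.3 = 4.628 W
    P_R2 = (5.092 - 0)²/4.3 = 6.03 W
  P_total = P_R1 + P_R2 = 10.66 W

Final answers:
1. V_1 = 5.092 V
2. I_R2 = 1.184 A
3. P_R1 = 4.628 W
4. P_total = 10.66 W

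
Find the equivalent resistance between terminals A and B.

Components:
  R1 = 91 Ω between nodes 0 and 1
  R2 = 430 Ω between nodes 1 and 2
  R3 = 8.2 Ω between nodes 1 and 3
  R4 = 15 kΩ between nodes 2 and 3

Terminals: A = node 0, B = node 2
Reduce the network between node 0 (A) and node 2 (B) by series/parallel combination:
  Rs1 = R3 + R4 (series, joined only at node 3) = 8.2 + 15000 = 15010 Ω
  Rp1 = R2 ‖ Rs1 (parallel, both between nodes 1 and 2) = 1/(1/430 + 1/15010) = 418 Ω
  Rs2 = R1 + Rp1 (series, joined only at node 1) = 91 + 418 = 509 Ω
R_eq = 509 Ω

Final answer: 509 Ω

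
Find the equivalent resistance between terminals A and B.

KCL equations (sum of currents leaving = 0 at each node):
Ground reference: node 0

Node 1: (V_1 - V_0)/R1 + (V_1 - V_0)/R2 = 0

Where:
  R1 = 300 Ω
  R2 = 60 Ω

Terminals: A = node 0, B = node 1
Reduce the network between node 0 (A) and node 1 (B) by series/parallel combination:
  Rp1 = R1 ‖ R2 (parallel, both between nodes 0 and 1) = 1/(1/300 + 1/60) = 50 Ω
R_eq = 50 Ω

Final answer: 50 Ω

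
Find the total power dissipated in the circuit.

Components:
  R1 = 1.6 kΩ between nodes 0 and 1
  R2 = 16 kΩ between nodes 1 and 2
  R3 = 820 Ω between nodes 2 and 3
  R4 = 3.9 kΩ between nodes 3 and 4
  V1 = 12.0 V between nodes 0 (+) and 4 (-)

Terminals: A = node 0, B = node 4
Nodal analysis, taking node 4 as the 0 V reference.
Source V1 fixes V_0 = 12 V.
KCL at each unknown node (sum of currents leaving = 0; resistances in Ω):
  Node 1: (V_1 - 12)/1600 + (V_1 - V_2)/16000 = 0
  Node 2: (V_2 - V_1)/16000 + (V_2 - V_3)/820 = 0
  Node 3: (V_3 - V_2)/820 + (V_3 - 0)/3900 = 0
Collecting terms (coefficients in siemens):
  0.0006875·V_1 - 0.0000625·V_2 = 0.0075
  0.001282·V_2 - 0.0000625·V_1 - 0.00122·V_3 = 0
  0.001476·V_3 - 0.00122·V_2 = 0
Solving these 3 simultaneous equations (Gaussian elimination) gives:
  V_1 = 11.14 V, V_2 = 2.538 V, V_3 = 2.097 V
Power in each resistor, P = (ΔV)²/R:
  P_R1 = (12 - 11.14)²/1600 = 0.0004625 W
  P_R2 = (11.14 - 2.538)²/16000 = 0.004625 W
  P_R3 = (2.538 - 2.097)²/820 = 0.000237 W
  P_R4 = (2.097 - 0)²/3900 = 0.001127 W
P_total = P_R1 + P_R2 + P_R3 + P_R4 = 0.006452 W

Final answer: 0.006452 W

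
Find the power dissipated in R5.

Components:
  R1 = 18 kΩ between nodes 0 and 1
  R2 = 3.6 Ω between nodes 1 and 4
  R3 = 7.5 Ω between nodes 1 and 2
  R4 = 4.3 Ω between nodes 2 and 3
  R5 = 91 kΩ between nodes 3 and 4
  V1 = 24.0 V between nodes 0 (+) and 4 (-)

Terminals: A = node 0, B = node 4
Nodal analysis, taking node 4 as the 0 V reference.
Source V1 fixes V_0 = 24 V.
KCL at each unknown node (sum of currents leaving = 0; resistances in Ω):
  Node 1: (V_1 - 24)/18000 + (V_1 - 0)/3.6 + (V_1 - V_2)/7.5 = 0
  Node 2: (V_2 - V_1)/7.5 + (V_2 - V_3)/4.3 = 0
  Node 3: (V_3 - V_2)/4.3 + (V_3 - 0)/91000 = 0
Collecting terms (coefficients in siemens):
  0.4112·V_1 - 0.1333·V_2 = 0.001333
  0.3659·V_2 - 0.1333·V_1 - 0.2326·V_3 = 0
  0.2326·V_3 - 0.2326·V_2 = 0
Solving these 3 simultaneous equations (Gaussian elimination) gives:
  V_1 = 0.004799 V, V_2 = 0.004798 V, V_3 = 0.004798 V
I_R5 = (V_3 - V_4)/R5 = (0.004798 - 0)/91000 = 0.00000005273 A
P_R5 = I_R5² × R5 = (0.00000005273)² × 91000 = 0.000000000253 W

Final answer: 2.53e-10 W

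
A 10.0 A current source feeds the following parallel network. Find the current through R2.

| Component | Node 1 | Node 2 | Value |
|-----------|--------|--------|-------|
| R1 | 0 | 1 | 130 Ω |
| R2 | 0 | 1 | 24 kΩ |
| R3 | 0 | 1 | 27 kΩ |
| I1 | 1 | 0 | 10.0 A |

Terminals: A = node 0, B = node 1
All resistors sit directly between nodes 0 and 1, so they are in parallel and share one voltage V; the full source current 10 A splits among them.
1/R_par = 1/130 + 1/24000 + 1/27000 = 0.007771 S  =>  R_par = 128.7 Ω
V = I × R_par = 10 × 128.7 = 1287 V
I_R2 = V/R2 = 1287/24000 = 0.05362 A

Final answer: 0.05362 A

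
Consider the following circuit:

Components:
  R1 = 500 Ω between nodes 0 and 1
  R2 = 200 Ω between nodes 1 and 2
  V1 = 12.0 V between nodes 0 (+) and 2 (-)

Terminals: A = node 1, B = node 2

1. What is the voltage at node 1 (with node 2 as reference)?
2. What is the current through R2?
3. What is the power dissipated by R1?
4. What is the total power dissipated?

Nodal analysis, taking node 2 as the 0 V reference.
Source V1 fixes V_0 = 12 V.
KCL at each unknown node (sum of currents leaving = 0; resistances in Ω):
  Node 1: (V_1 - 12)/500 + (V_1 - 0)/200 = 0
Collecting terms: 0.007 × V_1 = 0.024  =>  V_1 = 3.429 V
Part 1:
  Read off the nodal solution: V_1 = 3.429 V
Part 2:
  I_R2 = (V_1 - V_2)/R2 = (3.429 - 0)/200 = 0.01714 A
  Magnitude: I_R2 = 0.01714 A
Part 3:
  I_R1 = (V_0 - V_1)/R1 = (12 - 3.429)/500 = 0.01714 A
  P_R1 = I_R1² × R1 = (0.01714)² × 500 = 0.1469 W
Part 4:
  Power in each resistor, P = (ΔV)²/R:
    P_R1 = (12 - 3.429)²/500 = 0.1469 W
    P_R2 = (3.429 - 0)²/200 = 0.05878 W
  P_total = P_R1 + P_R2 = 0.2057 W

Final answers:
1. V_1 = 3.429 V
2. I_R2 = 0.01714 A
3. P_R1 = 0.1469 W
4. P_total = 0.2057 W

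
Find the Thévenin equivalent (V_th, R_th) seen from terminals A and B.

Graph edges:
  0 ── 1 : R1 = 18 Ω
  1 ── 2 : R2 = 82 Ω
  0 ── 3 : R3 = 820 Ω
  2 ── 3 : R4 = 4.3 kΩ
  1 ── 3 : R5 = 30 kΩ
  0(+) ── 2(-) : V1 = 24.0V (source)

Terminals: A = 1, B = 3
Step 1 — V_th is the open-circuit voltage V_A - V_B (nothing connected across the terminals).
Nodal analysis, taking node 2 as the 0 V reference.
Source V1 fixes V_0 = 24 V.
KCL at each unknown node (sum of currents leaving = 0; resistances in Ω):
  Node 1: (V_1 - 24)/18 + (V_1 - 0)/82 + (V_1 - V_3)/30000 = 0
  Node 3: (V_3 - 24)/820 + (V_3 - 0)/4300 + (V_3 - V_1)/30000 = 0
Collecting terms (coefficients in siemens):
  0.06778·V_1 - 0.00003333·V_3 = 1.333
  0.001485·V_3 - 0.00003333·V_1 = 0.02927
Determinant D = (0.06778)(0.001485) - (-0.00003333)(-0.00003333) = 0.0001007
V_1 = [(1.333)(0.001485) - (-0.00003333)(0.02927)]/D = 19.68 V
V_3 = [(0.06778)(0.02927) - (1.333)(-0.00003333)]/D = 20.15 V
V_th = V_1 - V_3 = 19.68 - 20.15 = -0.4653 V
Step 2 — R_th: zero the source — replace V1 by a short circuit (node 2 merges into node 0) — and find the resistance seen between A (node 1) and B (node 3).
Reduce the network between node 1 (A) and node 3 (B) by series/parallel combination:
  Rp1 = R1 ‖ R2 (parallel, both between nodes 0 and 1) = 1/(1/18 + 1/82) = 14.76 Ω
  Rp2 = R3 ‖ R4 (parallel, both between nodes 0 and 3) = 1/(1/820 + 1/4300) = 688.7 Ω
  Rs1 = Rp1 + Rp2 (series, joined only at node 0) = 14.76 + 688.7 = 703.4 Ω
  Rp3 = R5 ‖ Rs1 (parallel, both between nodes 1 and 3) = 1/(1/30000 + 1/703.4) = 687.3 Ω
R_th = 687.3 Ω

Final answer: V_th = -0.4653 V, R_th = 687.3 Ω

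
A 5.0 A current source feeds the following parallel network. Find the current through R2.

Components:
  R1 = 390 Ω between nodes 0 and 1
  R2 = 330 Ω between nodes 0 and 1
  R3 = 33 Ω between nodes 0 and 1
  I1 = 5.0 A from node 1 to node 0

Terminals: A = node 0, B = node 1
All resistors sit directly between nodes 0 and 1, so they are in parallel and share one voltage V; the full source current 5 A splits among them.
1/R_par = 1/390 + 1/330 + 1/33 = 0.0359 S  =>  R_par = 27.86 Ω
V = I × R_par = 5 × 27.86 = 139.3 V
I_R2 = V/R2 = 139.3/330 = 0.4221 A

Final answer: 0.4221 A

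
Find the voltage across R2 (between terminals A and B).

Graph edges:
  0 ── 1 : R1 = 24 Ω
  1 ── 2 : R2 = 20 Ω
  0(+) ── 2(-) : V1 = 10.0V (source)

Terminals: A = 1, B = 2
R1 and R2 are in series across V1 (node 0 → node 1 → node 2), and the output A–B is taken across R2, so this is a voltage divider.
Series current: I = V1/(R1 + R2) = 10/(24 + 20) = 10/44 = 0.2273 A
V_R2 = I × R2 = V1 × R2/(R1 + R2) = 10 × 20/44 = 4.545 V

Final answer: 4.545 V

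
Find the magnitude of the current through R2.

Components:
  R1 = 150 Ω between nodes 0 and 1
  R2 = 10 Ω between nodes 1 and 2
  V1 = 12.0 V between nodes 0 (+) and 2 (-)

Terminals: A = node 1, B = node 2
Nodal analysis, taking node 2 as the 0 V reference.
Source V1 fixes V_0 = 12 V.
KCL at each unknown node (sum of currents leaving = 0; resistances in Ω):
  Node 1: (V_1 - 12)/150 + (V_1 - 0)/10 = 0
Collecting terms: 0.1067 × V_1 = 0.08  =>  V_1 = 0.75 V
I_R2 = (V_1 - V_2)/R2 = (0.75 - 0)/10 = 0.075 A
|I_R2| = 0.075 A

Final answer: |I_R2| = 0.075 A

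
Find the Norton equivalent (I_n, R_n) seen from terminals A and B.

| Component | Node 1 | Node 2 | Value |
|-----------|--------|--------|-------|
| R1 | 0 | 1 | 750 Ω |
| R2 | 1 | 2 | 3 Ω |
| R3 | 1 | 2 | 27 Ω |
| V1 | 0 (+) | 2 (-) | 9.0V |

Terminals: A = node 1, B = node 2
Find the Thévenin equivalent first; then I_n = V_th/R_th and R_n = R_th.
Step 1 — V_th is the open-circuit voltage V_A - V_B (nothing connected across the terminals).
Nodal analysis, taking node 2 as the 0 V reference.
Source V1 fixes V_0 = 9 V.
KCL at each unknown node (sum of currents leaving = 0; resistances in Ω):
  Node 1: (V_1 - 9)/750 + (V_1 - 0)/3 + (V_1 - 0)/27 = 0
Collecting terms: 0.3717 × V_1 = 0.012  =>  V_1 = 0.03228 V
V_th = V_1 - V_2 = 0.03228 - 0 = 0.03228 V
Step 2 — R_th: zero the source — replace V1 by a short circuit (node 2 merges into node 0) — and find the resistance seen between A (node 1) and B (node 0).
Reduce the network between node 1 (A) and node 0 (B) by series/parallel combination:
  Rp1 = R1 ‖ R2 ‖ R3 (parallel, all between nodes 0 and 1) = 1/(1/750 + 1/3 + 1/27) = 2.69 Ω
R_th = 2.69 Ω
I_n = V_th/R_th = 0.03228/2.69 = 0.012 A, and R_n = R_th = 2.69 Ω

Final answer: I_n = 0.012 A, R_n = 2.69 Ω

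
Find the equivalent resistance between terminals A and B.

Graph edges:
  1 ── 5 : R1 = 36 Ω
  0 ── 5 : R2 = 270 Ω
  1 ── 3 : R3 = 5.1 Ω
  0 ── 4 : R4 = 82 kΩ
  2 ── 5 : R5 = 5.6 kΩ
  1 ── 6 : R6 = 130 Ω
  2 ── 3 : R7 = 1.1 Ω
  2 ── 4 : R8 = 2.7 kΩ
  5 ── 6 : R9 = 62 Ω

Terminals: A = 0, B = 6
The network is not a plain series/parallel combination. Inject a 1 A test current into terminal A (node 0) and return it from terminal B (node 6); then R_eq = V_A / (1 A).
Nodal analysis, taking node 6 as the 0 V reference.
Current source I_test pushes 1 A into node 0 and draws it out of node 6.
KCL at each unknown node (sum of currents leaving = 0; resistances in Ω):
  Node 0: (V_0 - V_5)/270 + (V_0 - V_4)/82000 - 1 = 0
  Node 1: (V_1 - V_5)/36 + (V_1 - V_3)/5.1 + (V_1 - 0)/130 = 0
  Node 2: (V_2 - V_5)/5600 + (V_2 - V_3)/1.1 + (V_2 - V_4)/2700 = 0
  Node 3: (V_3 - V_1)/5.1 + (V_3 - V_2)/1.1 = 0
  Node 4: (V_4 - V_0)/82000 + (V_4 - V_2)/2700 = 0
  Node 5: (V_5 - V_0)/270 + (V_5 - V_1)/36 + (V_5 - V_2)/5600 + (V_5 - 0)/62 = 0
Collecting terms (coefficients in siemens):
  0.003716·V_0 - 0.0000122·V_4 - 0.003704·V_5 = 1
  0.2315·V_1 - 0.1961·V_3 - 0.02778·V_5 = 0
  0.9096·V_2 - 0.9091·V_3 - 0.0003704·V_4 - 0.0001786·V_5 = 0
  1.105·V_3 - 0.1961·V_1 - 0.9091·V_2 = 0
  0.0003826·V_4 - 0.0000122·V_0 - 0.0003704·V_2 = 0
  0.04779·V_5 - 0.003704·V_0 - 0.02778·V_1 - 0.0001786·V_2 = 0
Solving these 6 simultaneous equations (Gaussian elimination) gives:
  V_0 = 314.2 V, V_1 = 35.45 V, V_2 = 35.48 V, V_3 = 35.48 V
  V_4 = 44.37 V, V_5 = 45.09 V
R_eq = V_0 / 1 A = 314.2 Ω

Final answer: 314.2 Ω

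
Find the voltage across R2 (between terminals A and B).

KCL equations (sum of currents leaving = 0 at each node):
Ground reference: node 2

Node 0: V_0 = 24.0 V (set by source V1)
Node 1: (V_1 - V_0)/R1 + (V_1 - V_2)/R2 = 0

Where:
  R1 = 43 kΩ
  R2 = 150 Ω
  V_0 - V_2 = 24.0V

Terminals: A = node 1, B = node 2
R1 and R2 are in series across V1 (node 0 → node 1 → node 2), and the output A–B is taken across R2, so this is a voltage divider.
Series current: I = V1/(R1 + R2) = 24/(43000 + 150) = 24/43150 = 0.0005562 A
V_R2 = I × R2 = V1 × R2/(R1 + R2) = 24 × 150/43150 = 0.08343 V

Final answer: 0.08343 V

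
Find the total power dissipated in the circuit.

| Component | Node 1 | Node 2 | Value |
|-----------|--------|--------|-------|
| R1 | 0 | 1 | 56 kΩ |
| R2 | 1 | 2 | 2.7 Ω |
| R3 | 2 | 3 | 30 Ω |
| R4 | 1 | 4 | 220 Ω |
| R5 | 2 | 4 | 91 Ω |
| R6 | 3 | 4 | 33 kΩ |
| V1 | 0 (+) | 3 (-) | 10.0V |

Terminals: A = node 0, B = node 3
Nodal analysis, taking node 3 as the 0 V reference.
Source V1 fixes V_0 = 10 V.
KCL at each unknown node (sum of currents leaving = 0; resistances in Ω):
  Node 1: (V_1 - 10)/56000 + (V_1 - V_2)/2.7 + (V_1 - V_4)/220 = 0
  Node 2: (V_2 - V_1)/2.7 + (V_2 - 0)/30 + (V_2 - V_4)/91 = 0
  Node 4: (V_4 - V_1)/220 + (V_4 - V_2)/91 + (V_4 - 0)/33000 = 0
Collecting terms (coefficients in siemens):
  0.3749·V_1 - 0.3704·V_2 - 0.004545·V_4 = 0.0001786
  0.4147·V_2 - 0.3704·V_1 - 0.01099·V_4 = 0
  0.01556·V_4 - 0.004545·V_1 - 0.01099·V_2 = 0
Solving these 3 simultaneous equations (Gaussian elimination) gives:
  V_1 = 0.005827 V, V_2 = 0.005349 V, V_4 = 0.005478 V
Power in each resistor, P = (ΔV)²/R:
  P_R1 = (10 - 0.005827)²/56000 = 0.001784 W
  P_R2 = (0.005827 - 0.005349)²/2.7 = 0.00000008448 W
  P_R3 = (0.005349 - 0)²/30 = 0.0000009537 W
  P_R4 = (0.005827 - 0.005478)²/220 = 0.0000000005521 W
  P_R5 = (0.005349 - 0.005478)²/91 = 0.000000000183 W
  P_R6 = (0 - 0.005478)²/33000 = 0.0000000009094 W
P_total = P_R1 + P_R2 + P_R3 + P_R4 + P_R5 + P_R6 = 0.001785 W

Final answer: 0.001785 W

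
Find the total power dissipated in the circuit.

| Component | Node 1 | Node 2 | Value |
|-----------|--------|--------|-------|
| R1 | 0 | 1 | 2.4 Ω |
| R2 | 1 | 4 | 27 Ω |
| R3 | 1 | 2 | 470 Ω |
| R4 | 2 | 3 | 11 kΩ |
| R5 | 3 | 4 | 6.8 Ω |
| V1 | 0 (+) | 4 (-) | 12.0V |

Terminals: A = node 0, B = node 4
Nodal analysis, taking node 4 as the 0 V reference.
Source V1 fixes V_0 = 12 V.
KCL at each unknown node (sum of currents leaving = 0; resistances in Ω):
  Node 1: (V_1 - 12)/2.4 + (V_1 - 0)/27 + (V_1 - V_2)/470 = 0
  Node 2: (V_2 - V_1)/470 + (V_2 - V_3)/11000 = 0
  Node 3: (V_3 - V_2)/11000 + (V_3 - 0)/6.8 = 0
Collecting terms (coefficients in siemens):
  0.4558·V_1 - 0.002128·V_2 = 5
  0.002219·V_2 - 0.002128·V_1 - 0.00009091·V_3 = 0
  0.1471·V_3 - 0.00009091·V_2 = 0
Solving these 3 simultaneous equations (Gaussian elimination) gives:
  V_1 = 11.02 V, V_2 = 10.57 V, V_3 = 0.006528 V
Power in each resistor, P = (ΔV)²/R:
  P_R1 = (12 - 11.02)²/2.4 = 0.4016 W
  P_R2 = (11.02 - 0)²/27 = 4.496 W
  P_R3 = (11.02 - 10.57)²/470 = 0.0004332 W
  P_R4 = (10.57 - 0.006528)²/11000 = 0.01014 W
  P_R5 = (0.006528 - 0)²/6.8 = 0.000006268 W
P_total = P_R1 + P_R2 + P_R3 + P_R4 + P_R5 = 4.909 W

Final answer: 4.909 W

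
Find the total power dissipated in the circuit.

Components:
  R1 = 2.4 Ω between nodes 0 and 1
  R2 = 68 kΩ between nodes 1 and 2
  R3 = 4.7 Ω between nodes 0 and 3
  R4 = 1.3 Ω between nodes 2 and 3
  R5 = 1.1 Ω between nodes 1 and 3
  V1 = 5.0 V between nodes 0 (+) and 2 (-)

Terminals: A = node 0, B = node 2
Nodal analysis, taking node 2 as the 0 V reference.
Source V1 fixes V_0 = 5 V.
KCL at each unknown node (sum of currents leaving = 0; resistances in Ω):
  Node 1: (V_1 - 5)/2.4 + (V_1 - 0)/68000 + (V_1 - V_3)/1.1 = 0
  Node 3: (V_3 - 5)/4.7 + (V_3 - 0)/1.3 + (V_3 - V_1)/1.1 = 0
Collecting terms (coefficients in siemens):
  1.326·V_1 - 0.9091·V_3 = 2.083
  1.891·V_3 - 0.9091·V_1 = 1.064
Determinant D = (1.326)(1.891) - (-0.9091)(-0.9091) = 1.681
V_1 = [(2.083)(1.891) - (-0.9091)(1.064)]/D = 2.92 V
V_3 = [(1.326)(1.064) - (2.083)(-0.9091)]/D = 1.966 V
Power in each resistor, P = (ΔV)²/R:
  P_R1 = (5 - 2.92)²/2.4 = 1.803 W
  P_R2 = (2.92 - 0)²/68000 = 0.0001253 W
  P_R3 = (5 - 1.966)²/4.7 = 1.958 W
  P_R4 = (0 - 1.966)²/1.3 = 2.973 W
  P_R5 = (2.92 - 1.966)²/1.1 = 0.8265 W
P_total = P_R1 + P_R2 + P_R3 + P_R4 + P_R5 = 7.562 W

Final answer: 7.562 W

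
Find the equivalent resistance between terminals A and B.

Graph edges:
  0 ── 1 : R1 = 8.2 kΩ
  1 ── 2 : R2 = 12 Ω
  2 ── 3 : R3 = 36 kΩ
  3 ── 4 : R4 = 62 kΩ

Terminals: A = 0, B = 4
Reduce the network between node 0 (A) and node 4 (B) by series/parallel combination:
  Rs1 = R1 + R2 (series, joined only at node 1) = 8200 + 12 = 8212 Ω
  Rs2 = R3 + Rs1 (series, joined only at node 2) = 36000 + 8212 = 44210 Ω
  Rs3 = R4 + Rs2 (series, joined only at node 3) = 62000 + 44210 = 106200 Ω
R_eq = 106.2 kΩ

Final answer: 106.2 kΩ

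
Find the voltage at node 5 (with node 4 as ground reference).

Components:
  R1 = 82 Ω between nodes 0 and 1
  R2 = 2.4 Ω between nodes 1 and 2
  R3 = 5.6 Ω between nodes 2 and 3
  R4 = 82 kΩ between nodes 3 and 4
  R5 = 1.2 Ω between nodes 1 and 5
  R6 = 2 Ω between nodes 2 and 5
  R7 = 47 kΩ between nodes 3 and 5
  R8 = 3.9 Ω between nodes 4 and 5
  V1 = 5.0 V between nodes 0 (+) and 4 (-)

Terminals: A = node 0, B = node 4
Nodal analysis, taking node 4 as the 0 V reference.
Source V1 fixes V_0 = 5 V.
KCL at each unknown node (sum of currents leaving = 0; resistances in Ω):
  Node 1: (V_1 - 5)/82 + (V_1 - V_2)/2.4 + (V_1 - V_5)/1.2 = 0
  Node 2: (V_2 - V_1)/2.4 + (V_2 - V_3)/5.6 + (V_2 - V_5)/2 = 0
  Node 3: (V_3 - V_2)/5.6 + (V_3 - 0)/82000 + (V_3 - V_5)/47000 = 0
  Node 5: (V_5 - V_1)/1.2 + (V_5 - V_2)/2 + (V_5 - V_3)/47000 + (V_5 - 0)/3.9 = 0
Collecting terms (coefficients in siemens):
  1.262·V_1 - 0.4167·V_2 - 0.8333·V_5 = 0.06098
  1.095·V_2 - 0.4167·V_1 - 0.1786·V_3 - 0.5·V_5 = 0
  0.1786·V_3 - 0.1786·V_2 - 0.00002128·V_5 = 0
  1.59·V_5 - 0.8333·V_1 - 0.5·V_2 - 0.00002128·V_3 = 0
Solving these 4 simultaneous equations (Gaussian elimination) gives:
  V_1 = 0.2788 V, V_2 = 0.2492 V, V_3 = 0.2492 V, V_5 = 0.2245 V
The requested potential is V_5 = 0.2245 V.

Final answer: V_5 = 0.2245 V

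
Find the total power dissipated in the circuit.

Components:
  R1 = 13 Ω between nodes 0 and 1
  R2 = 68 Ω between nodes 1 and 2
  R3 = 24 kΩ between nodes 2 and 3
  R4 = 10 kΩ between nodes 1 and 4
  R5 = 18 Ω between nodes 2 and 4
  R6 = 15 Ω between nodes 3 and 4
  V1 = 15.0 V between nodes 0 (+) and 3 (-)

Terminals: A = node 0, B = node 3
Nodal analysis, taking node 3 as the 0 V reference.
Source V1 fixes V_0 = 15 V.
KCL at each unknown node (sum of currents leaving = 0; resistances in Ω):
  Node 1: (V_1 - 15)/13 + (V_1 - V_2)/68 + (V_1 - V_4)/10000 = 0
  Node 2: (V_2 - V_1)/68 + (V_2 - 0)/24000 + (V_2 - V_4)/18 = 0
  Node 4: (V_4 - V_1)/10000 + (V_4 - V_2)/18 + (V_4 - 0)/15 = 0
Collecting terms (coefficients in siemens):
  0.09173·V_1 - 0.01471·V_2 - 0.0001·V_4 = 1.154
  0.0703·V_2 - 0.01471·V_1 - 0.05556·V_4 = 0
  0.1223·V_4 - 0.0001·V_1 - 0.05556·V_2 = 0
Solving these 3 simultaneous equations (Gaussian elimination) gives:
  V_1 = 13.28 V, V_2 = 4.346 V, V_4 = 1.985 V
Power in each resistor, P = (ΔV)²/R:
  P_R1 = (15 - 13.28)²/13 = 0.2282 W
  P_R2 = (13.28 - 4.346)²/68 = 1.173 W
  P_R3 = (4.346 - 0)²/24000 = 0.0007869 W
  P_R4 = (13.28 - 1.985)²/10000 = 0.01275 W
  P_R5 = (4.346 - 1.985)²/18 = 0.3097 W
  P_R6 = (0 - 1.985)²/15 = 0.2626 W
P_total = P_R1 + P_R2 + P_R3 + P_R4 + P_R5 + P_R6 = 1.987 W

Final answer: 1.987 W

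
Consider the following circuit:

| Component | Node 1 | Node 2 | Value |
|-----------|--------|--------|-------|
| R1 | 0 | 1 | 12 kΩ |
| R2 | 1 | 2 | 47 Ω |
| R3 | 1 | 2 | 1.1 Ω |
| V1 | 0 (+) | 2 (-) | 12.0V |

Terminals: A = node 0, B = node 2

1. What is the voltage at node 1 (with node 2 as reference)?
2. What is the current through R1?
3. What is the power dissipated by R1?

Nodal analysis, taking node 2 as the 0 V reference.
Source V1 fixes V_0 = 12 V.
KCL at each unknown node (sum of currents leaving = 0; resistances in Ω):
  Node 1: (V_1 - 12)/12000 + (V_1 - 0)/47 + (V_1 - 0)/1.1 = 0
Collecting terms: 0.9305 × V_1 = 0.001  =>  V_1 = 0.001075 V
Part 1:
  Read off the nodal solution: V_1 = 0.001075 V
Part 2:
  I_R1 = (V_0 - V_1)/R1 = (12 - 0.001075)/12000 = 0.0009999 A
  Magnitude: I_R1 = 0.0009999 A
Part 3:
  I_R1 = (V_0 - V_1)/R1 = (12 - 0.001075)/12000 = 0.0009999 A
  P_R1 = I_R1² × R1 = (0.0009999)² × 12000 = 0.012 W

Final answers:
1. V_1 = 0.001075 V
2. I_R1 = 0.0009999 A
3. P_R1 = 0.012 W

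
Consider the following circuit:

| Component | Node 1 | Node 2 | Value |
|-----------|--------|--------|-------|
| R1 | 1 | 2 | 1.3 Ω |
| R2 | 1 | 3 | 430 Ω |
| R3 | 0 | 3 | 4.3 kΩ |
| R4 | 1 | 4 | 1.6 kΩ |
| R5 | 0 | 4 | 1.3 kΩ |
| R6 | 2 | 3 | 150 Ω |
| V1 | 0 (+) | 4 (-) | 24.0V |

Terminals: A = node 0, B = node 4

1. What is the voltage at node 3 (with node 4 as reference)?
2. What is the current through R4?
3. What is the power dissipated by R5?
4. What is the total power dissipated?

Nodal analysis, taking node 4 as the 0 V reference.
Source V1 fixes V_0 = 24 V.
KCL at each unknown node (sum of currents leaving = 0; resistances in Ω):
  Node 1: (V_1 - V_2)/1.3 + (V_1 - V_3)/430 + (V_1 - 0)/1600 = 0
  Node 2: (V_2 - V_1)/1.3 + (V_2 - V_3)/150 = 0
  Node 3: (V_3 - V_1)/430 + (V_3 - 24)/4300 + (V_3 - V_2)/150 = 0
Collecting terms (coefficients in siemens):
  0.7722·V_1 - 0.7692·V_2 - 0.002326·V_3 = 0
  0.7759·V_2 - 0.7692·V_1 - 0.006667·V_3 = 0
  0.009225·V_3 - 0.002326·V_1 - 0.006667·V_2 = 0.005581
Solving these 3 simultaneous equations (Gaussian elimination) gives:
  V_1 = 6.387 V, V_2 = 6.391 V, V_3 = 6.834 V
Part 1:
  Read off the nodal solution: V_3 = 6.834 V
Part 2:
  I_R4 = (V_1 - V_4)/R4 = (6.387 - 0)/1600 = 0.003992 A
  Magnitude: I_R4 = 0.003992 A
Part 3:
  I_R5 = (V_0 - V_4)/R5 = (24 - 0)/1300 = 0.01846 A
  P_R5 = I_R5² × R5 = (0.01846)² × 1300 = 0.4431 W
Part 4:
  Power in each resistor, P = (ΔV)²/R:
    P_R1 = (6.387 - 6.391)²/1.3 = 0.00001134 W
    P_R2 = (6.387 - 6.834)²/430 = 0.0004642 W
    P_R3 = (24 - 6.834)²/4300 = 0.06853 W
    P_R4 = (6.387 - 0)²/1600 = 0.0255 W
    P_R5 = (24 - 0)²/1300 = 0.4431 W
    P_R6 = (6.391 - 6.834)²/150 = 0.001308 W
  P_total = P_R1 + P_R2 + P_R3 + P_R4 + P_R5 + P_R6 = 0.5389 W

Final answers:
1. V_3 = 6.834 V
2. I_R4 = 0.003992 A
3. P_R5 = 0.4431 W
4. P_total = 0.5389 W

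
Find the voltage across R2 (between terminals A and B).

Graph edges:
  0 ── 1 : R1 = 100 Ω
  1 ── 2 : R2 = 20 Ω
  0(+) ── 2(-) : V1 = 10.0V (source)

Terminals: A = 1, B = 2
R1 and R2 are in series across V1 (node 0 → node 1 → node 2), and the output A–B is taken across R2, so this is a voltage divider.
Series current: I = V1/(R1 + R2) = 10/(100 + 20) = 10/120 = 0.08333 A
V_R2 = I × R2 = V1 × R2/(R1 + R2) = 10 × 20/120 = 1.667 V

Final answer: 1.667 V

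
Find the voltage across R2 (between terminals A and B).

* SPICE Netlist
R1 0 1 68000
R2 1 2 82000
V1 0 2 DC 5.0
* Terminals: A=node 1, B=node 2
R1 and R2 are in series across V1 (node 0 → node 1 → node 2), and the output A–B is taken across R2, so this is a voltage divider.
Series current: I = V1/(R1 + R2) = 5/(68000 + 82000) = 5/150000 = 0.00003333 A
V_R2 = I × R2 = V1 × R2/(R1 + R2) = 5 × 82000/150000 = 2.733 V

Final answer: 2.733 V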